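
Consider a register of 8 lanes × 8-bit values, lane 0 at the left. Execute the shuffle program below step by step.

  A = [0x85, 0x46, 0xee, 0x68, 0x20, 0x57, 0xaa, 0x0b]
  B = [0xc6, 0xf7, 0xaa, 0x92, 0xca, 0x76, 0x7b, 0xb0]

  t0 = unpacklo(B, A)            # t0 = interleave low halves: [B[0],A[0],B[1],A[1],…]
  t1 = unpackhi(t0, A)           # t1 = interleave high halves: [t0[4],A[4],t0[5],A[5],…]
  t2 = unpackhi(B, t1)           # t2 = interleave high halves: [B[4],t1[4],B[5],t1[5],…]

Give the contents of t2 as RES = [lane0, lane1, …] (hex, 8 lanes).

  t0: c6 85 f7 46 aa ee 92 68
  t1: aa 20 ee 57 92 aa 68 0b
  t2: ca 92 76 aa 7b 68 b0 0b

RES = [0xca, 0x92, 0x76, 0xaa, 0x7b, 0x68, 0xb0, 0x0b]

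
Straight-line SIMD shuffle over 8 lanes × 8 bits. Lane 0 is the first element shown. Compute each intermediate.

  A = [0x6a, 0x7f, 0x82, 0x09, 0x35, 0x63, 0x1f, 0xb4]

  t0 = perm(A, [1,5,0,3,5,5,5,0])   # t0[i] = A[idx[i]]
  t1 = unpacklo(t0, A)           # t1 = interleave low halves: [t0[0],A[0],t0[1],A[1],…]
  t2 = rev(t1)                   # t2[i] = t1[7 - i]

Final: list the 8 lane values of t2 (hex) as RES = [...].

RES = [ 0x09  0x09  0x82  0x6a  0x7f  0x63  0x6a  0x7f ]

→ t0 |7f|63|6a|09|63|63|63|6a|
→ t1 |7f|6a|63|7f|6a|82|09|09|
→ t2 |09|09|82|6a|7f|63|6a|7f|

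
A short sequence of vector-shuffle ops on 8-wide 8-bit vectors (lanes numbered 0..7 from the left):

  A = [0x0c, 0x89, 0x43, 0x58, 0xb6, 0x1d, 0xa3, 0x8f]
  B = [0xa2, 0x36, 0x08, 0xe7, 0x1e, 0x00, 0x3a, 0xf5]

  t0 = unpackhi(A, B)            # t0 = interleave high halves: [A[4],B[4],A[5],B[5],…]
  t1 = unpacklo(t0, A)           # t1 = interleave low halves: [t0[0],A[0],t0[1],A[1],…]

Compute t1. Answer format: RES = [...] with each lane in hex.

t0 = [0xb6, 0x1e, 0x1d, 0x00, 0xa3, 0x3a, 0x8f, 0xf5]
t1 = [0xb6, 0x0c, 0x1e, 0x89, 0x1d, 0x43, 0x00, 0x58]

RES = [0xb6, 0x0c, 0x1e, 0x89, 0x1d, 0x43, 0x00, 0x58]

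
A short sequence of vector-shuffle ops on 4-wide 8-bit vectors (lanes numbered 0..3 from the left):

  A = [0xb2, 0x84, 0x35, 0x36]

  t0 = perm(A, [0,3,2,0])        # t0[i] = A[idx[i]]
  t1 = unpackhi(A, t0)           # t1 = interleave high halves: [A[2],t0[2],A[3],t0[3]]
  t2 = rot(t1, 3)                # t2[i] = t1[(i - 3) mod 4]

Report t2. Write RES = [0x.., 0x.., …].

→ t0 |b2|36|35|b2|
→ t1 |35|35|36|b2|
→ t2 |35|36|b2|35|

RES = [ 0x35  0x36  0xb2  0x35 ]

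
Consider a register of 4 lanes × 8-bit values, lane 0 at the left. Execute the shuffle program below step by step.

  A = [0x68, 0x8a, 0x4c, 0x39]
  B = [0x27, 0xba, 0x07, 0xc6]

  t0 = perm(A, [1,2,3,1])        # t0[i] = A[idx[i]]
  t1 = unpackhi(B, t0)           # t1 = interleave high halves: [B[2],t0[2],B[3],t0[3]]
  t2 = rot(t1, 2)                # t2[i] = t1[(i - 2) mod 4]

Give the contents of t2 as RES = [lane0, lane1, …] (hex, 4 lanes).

RES = [ 0xc6  0x8a  0x07  0x39 ]

t0 = [0x8a, 0x4c, 0x39, 0x8a]
t1 = [0x07, 0x39, 0xc6, 0x8a]
t2 = [0xc6, 0x8a, 0x07, 0x39]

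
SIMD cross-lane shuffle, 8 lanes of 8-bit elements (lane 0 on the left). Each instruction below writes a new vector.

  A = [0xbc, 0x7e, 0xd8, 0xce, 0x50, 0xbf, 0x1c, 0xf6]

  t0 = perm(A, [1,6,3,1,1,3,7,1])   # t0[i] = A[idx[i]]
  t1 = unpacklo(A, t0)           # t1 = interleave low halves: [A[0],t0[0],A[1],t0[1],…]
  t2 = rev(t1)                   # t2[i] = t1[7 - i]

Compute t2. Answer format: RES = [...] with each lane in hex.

t0 = [0x7e, 0x1c, 0xce, 0x7e, 0x7e, 0xce, 0xf6, 0x7e]
t1 = [0xbc, 0x7e, 0x7e, 0x1c, 0xd8, 0xce, 0xce, 0x7e]
t2 = [0x7e, 0xce, 0xce, 0xd8, 0x1c, 0x7e, 0x7e, 0xbc]

RES = [ 0x7e  0xce  0xce  0xd8  0x1c  0x7e  0x7e  0xbc ]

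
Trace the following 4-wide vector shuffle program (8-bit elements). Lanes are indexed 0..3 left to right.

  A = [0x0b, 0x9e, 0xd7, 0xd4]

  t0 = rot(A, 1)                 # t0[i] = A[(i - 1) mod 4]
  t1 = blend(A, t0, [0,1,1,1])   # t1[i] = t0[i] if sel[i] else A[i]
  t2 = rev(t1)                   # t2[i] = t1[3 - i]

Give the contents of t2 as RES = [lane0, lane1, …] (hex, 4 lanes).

→ t0 |d4|0b|9e|d7|
→ t1 |0b|0b|9e|d7|
→ t2 |d7|9e|0b|0b|

RES = [0xd7, 0x9e, 0x0b, 0x0b]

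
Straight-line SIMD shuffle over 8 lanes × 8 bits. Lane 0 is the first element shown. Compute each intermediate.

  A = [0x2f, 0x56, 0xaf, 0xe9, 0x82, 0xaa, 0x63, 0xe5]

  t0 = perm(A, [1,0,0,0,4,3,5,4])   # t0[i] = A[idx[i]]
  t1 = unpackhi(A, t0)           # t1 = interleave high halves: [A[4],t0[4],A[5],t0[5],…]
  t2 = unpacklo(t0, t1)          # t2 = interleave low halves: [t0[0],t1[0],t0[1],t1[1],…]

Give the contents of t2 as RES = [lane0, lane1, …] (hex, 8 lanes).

  t0: 56 2f 2f 2f 82 e9 aa 82
  t1: 82 82 aa e9 63 aa e5 82
  t2: 56 82 2f 82 2f aa 2f e9

RES = [ 0x56  0x82  0x2f  0x82  0x2f  0xaa  0x2f  0xe9 ]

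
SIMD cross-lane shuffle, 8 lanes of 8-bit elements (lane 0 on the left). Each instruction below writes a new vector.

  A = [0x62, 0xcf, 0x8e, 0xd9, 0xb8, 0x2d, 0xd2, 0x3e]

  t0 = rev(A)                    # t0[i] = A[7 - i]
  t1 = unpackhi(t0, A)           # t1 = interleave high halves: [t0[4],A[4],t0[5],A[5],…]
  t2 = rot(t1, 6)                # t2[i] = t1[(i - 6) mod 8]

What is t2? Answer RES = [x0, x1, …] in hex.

→ t0 |3e|d2|2d|b8|d9|8e|cf|62|
→ t1 |d9|b8|8e|2d|cf|d2|62|3e|
→ t2 |8e|2d|cf|d2|62|3e|d9|b8|

RES = [ 0x8e  0x2d  0xcf  0xd2  0x62  0x3e  0xd9  0xb8 ]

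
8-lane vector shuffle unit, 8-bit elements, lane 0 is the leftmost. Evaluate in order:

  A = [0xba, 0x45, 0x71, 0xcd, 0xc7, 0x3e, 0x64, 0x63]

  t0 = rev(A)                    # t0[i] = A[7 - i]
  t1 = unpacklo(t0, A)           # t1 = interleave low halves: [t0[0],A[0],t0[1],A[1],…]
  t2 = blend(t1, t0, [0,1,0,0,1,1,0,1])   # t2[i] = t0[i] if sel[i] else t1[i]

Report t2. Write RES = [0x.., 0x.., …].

RES = [0x63, 0x64, 0x64, 0x45, 0xcd, 0x71, 0xc7, 0xba]

  t0: 63 64 3e c7 cd 71 45 ba
  t1: 63 ba 64 45 3e 71 c7 cd
  t2: 63 64 64 45 cd 71 c7 ba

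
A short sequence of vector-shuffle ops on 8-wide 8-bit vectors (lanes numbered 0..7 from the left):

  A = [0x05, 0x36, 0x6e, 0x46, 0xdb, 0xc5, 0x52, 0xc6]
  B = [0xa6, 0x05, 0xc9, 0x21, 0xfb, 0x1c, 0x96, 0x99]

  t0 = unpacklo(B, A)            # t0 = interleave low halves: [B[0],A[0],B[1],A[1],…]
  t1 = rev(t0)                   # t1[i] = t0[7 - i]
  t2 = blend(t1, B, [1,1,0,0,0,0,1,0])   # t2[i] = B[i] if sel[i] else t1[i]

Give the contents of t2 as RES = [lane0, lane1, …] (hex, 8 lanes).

RES = [0xa6, 0x05, 0x6e, 0xc9, 0x36, 0x05, 0x96, 0xa6]

→ t0 |a6|05|05|36|c9|6e|21|46|
→ t1 |46|21|6e|c9|36|05|05|a6|
→ t2 |a6|05|6e|c9|36|05|96|a6|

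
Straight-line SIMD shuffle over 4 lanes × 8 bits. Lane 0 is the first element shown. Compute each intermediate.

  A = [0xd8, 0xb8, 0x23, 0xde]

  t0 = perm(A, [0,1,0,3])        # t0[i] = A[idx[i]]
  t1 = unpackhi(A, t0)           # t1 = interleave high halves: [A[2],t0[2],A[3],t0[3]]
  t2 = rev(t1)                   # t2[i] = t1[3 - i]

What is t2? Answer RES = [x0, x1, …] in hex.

t0 = [0xd8, 0xb8, 0xd8, 0xde]
t1 = [0x23, 0xd8, 0xde, 0xde]
t2 = [0xde, 0xde, 0xd8, 0x23]

RES = [0xde, 0xde, 0xd8, 0x23]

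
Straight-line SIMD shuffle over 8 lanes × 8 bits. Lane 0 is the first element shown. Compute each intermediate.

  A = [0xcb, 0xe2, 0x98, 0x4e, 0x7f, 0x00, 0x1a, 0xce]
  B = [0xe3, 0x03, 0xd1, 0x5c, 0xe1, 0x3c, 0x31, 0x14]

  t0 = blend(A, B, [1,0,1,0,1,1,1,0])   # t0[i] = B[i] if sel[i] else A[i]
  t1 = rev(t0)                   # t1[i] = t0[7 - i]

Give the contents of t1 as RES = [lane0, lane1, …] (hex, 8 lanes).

t0 = [0xe3, 0xe2, 0xd1, 0x4e, 0xe1, 0x3c, 0x31, 0xce]
t1 = [0xce, 0x31, 0x3c, 0xe1, 0x4e, 0xd1, 0xe2, 0xe3]

RES = [0xce, 0x31, 0x3c, 0xe1, 0x4e, 0xd1, 0xe2, 0xe3]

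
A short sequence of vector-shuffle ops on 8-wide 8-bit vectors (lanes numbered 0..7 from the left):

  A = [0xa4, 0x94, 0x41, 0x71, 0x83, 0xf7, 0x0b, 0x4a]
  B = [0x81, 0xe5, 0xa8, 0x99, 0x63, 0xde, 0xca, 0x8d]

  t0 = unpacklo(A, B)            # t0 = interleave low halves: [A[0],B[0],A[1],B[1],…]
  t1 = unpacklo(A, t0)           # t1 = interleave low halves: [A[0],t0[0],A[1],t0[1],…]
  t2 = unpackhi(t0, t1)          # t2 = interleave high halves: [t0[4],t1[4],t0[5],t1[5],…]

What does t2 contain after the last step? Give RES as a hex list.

→ t0 |a4|81|94|e5|41|a8|71|99|
→ t1 |a4|a4|94|81|41|94|71|e5|
→ t2 |41|41|a8|94|71|71|99|e5|

RES = [ 0x41  0x41  0xa8  0x94  0x71  0x71  0x99  0xe5 ]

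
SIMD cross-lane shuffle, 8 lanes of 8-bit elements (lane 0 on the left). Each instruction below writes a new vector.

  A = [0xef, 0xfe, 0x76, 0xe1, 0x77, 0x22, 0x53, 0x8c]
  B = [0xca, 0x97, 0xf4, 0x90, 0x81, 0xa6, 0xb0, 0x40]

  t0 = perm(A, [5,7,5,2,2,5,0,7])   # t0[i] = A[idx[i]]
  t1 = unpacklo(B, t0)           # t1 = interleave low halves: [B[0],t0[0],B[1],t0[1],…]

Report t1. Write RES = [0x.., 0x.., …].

RES = [0xca, 0x22, 0x97, 0x8c, 0xf4, 0x22, 0x90, 0x76]

  t0: 22 8c 22 76 76 22 ef 8c
  t1: ca 22 97 8c f4 22 90 76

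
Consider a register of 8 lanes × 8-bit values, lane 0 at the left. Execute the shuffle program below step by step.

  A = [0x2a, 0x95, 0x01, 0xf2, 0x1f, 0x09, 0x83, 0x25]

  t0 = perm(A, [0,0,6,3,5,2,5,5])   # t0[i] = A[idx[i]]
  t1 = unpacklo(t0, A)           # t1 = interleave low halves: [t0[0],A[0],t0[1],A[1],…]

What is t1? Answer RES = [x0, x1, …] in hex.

t0 = [0x2a, 0x2a, 0x83, 0xf2, 0x09, 0x01, 0x09, 0x09]
t1 = [0x2a, 0x2a, 0x2a, 0x95, 0x83, 0x01, 0xf2, 0xf2]

RES = [0x2a, 0x2a, 0x2a, 0x95, 0x83, 0x01, 0xf2, 0xf2]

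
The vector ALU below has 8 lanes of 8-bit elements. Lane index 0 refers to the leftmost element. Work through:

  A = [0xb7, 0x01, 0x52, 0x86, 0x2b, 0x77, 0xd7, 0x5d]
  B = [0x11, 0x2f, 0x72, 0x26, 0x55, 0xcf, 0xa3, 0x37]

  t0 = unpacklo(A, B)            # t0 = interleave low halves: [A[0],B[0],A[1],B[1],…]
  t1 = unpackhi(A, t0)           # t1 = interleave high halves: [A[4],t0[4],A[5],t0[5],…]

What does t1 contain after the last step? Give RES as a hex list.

→ t0 |b7|11|01|2f|52|72|86|26|
→ t1 |2b|52|77|72|d7|86|5d|26|

RES = [ 0x2b  0x52  0x77  0x72  0xd7  0x86  0x5d  0x26 ]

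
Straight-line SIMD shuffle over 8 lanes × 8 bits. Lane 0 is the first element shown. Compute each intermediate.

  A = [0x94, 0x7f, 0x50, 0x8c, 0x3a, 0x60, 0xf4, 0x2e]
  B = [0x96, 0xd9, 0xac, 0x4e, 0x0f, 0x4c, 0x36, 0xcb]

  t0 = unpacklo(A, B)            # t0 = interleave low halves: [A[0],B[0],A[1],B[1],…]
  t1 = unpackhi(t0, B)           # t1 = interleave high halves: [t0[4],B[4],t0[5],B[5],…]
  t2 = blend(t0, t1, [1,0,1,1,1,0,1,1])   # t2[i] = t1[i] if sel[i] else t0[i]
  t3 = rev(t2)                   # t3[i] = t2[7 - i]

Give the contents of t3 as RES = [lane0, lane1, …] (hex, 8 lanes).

t0 = [0x94, 0x96, 0x7f, 0xd9, 0x50, 0xac, 0x8c, 0x4e]
t1 = [0x50, 0x0f, 0xac, 0x4c, 0x8c, 0x36, 0x4e, 0xcb]
t2 = [0x50, 0x96, 0xac, 0x4c, 0x8c, 0xac, 0x4e, 0xcb]
t3 = [0xcb, 0x4e, 0xac, 0x8c, 0x4c, 0xac, 0x96, 0x50]

RES = [0xcb, 0x4e, 0xac, 0x8c, 0x4c, 0xac, 0x96, 0x50]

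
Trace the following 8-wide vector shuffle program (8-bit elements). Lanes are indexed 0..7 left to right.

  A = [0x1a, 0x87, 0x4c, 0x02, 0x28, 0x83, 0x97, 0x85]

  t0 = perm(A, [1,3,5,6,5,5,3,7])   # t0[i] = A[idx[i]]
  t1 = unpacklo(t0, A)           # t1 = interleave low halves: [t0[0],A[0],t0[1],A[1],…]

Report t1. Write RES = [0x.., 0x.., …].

RES = [ 0x87  0x1a  0x02  0x87  0x83  0x4c  0x97  0x02 ]

  t0: 87 02 83 97 83 83 02 85
  t1: 87 1a 02 87 83 4c 97 02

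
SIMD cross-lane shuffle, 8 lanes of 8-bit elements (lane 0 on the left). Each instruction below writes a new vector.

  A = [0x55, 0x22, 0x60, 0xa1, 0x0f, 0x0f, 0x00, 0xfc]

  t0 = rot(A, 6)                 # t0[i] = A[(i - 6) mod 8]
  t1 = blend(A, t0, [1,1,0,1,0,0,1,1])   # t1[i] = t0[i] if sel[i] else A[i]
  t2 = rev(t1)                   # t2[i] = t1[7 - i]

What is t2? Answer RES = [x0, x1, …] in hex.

RES = [ 0x22  0x55  0x0f  0x0f  0x0f  0x60  0xa1  0x60 ]

→ t0 |60|a1|0f|0f|00|fc|55|22|
→ t1 |60|a1|60|0f|0f|0f|55|22|
→ t2 |22|55|0f|0f|0f|60|a1|60|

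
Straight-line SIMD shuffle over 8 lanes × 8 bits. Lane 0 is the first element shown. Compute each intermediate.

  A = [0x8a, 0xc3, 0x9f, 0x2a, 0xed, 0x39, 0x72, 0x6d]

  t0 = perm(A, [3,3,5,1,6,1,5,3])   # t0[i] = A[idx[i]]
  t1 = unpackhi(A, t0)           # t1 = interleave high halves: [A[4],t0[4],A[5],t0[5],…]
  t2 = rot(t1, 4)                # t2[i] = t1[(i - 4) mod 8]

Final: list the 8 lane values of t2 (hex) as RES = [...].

RES = [0x72, 0x39, 0x6d, 0x2a, 0xed, 0x72, 0x39, 0xc3]

→ t0 |2a|2a|39|c3|72|c3|39|2a|
→ t1 |ed|72|39|c3|72|39|6d|2a|
→ t2 |72|39|6d|2a|ed|72|39|c3|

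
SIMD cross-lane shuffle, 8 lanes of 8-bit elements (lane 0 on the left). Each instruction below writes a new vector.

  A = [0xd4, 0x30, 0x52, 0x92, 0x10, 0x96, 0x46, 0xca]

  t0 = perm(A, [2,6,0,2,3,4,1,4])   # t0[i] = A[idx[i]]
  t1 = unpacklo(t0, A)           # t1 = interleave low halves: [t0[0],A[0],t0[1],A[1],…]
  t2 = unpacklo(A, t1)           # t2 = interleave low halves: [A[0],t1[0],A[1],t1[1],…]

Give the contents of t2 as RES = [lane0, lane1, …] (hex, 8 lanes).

RES = [ 0xd4  0x52  0x30  0xd4  0x52  0x46  0x92  0x30 ]

t0 = [0x52, 0x46, 0xd4, 0x52, 0x92, 0x10, 0x30, 0x10]
t1 = [0x52, 0xd4, 0x46, 0x30, 0xd4, 0x52, 0x52, 0x92]
t2 = [0xd4, 0x52, 0x30, 0xd4, 0x52, 0x46, 0x92, 0x30]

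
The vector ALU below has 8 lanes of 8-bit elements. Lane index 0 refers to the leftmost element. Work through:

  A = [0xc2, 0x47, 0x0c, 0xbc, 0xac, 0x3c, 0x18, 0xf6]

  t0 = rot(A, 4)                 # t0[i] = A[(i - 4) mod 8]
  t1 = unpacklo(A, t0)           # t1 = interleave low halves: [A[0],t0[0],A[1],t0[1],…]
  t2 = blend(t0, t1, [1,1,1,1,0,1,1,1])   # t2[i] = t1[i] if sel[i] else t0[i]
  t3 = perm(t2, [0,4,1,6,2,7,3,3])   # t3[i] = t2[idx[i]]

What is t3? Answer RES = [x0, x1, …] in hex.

RES = [0xc2, 0xc2, 0xac, 0xbc, 0x47, 0xf6, 0x3c, 0x3c]

t0 = [0xac, 0x3c, 0x18, 0xf6, 0xc2, 0x47, 0x0c, 0xbc]
t1 = [0xc2, 0xac, 0x47, 0x3c, 0x0c, 0x18, 0xbc, 0xf6]
t2 = [0xc2, 0xac, 0x47, 0x3c, 0xc2, 0x18, 0xbc, 0xf6]
t3 = [0xc2, 0xc2, 0xac, 0xbc, 0x47, 0xf6, 0x3c, 0x3c]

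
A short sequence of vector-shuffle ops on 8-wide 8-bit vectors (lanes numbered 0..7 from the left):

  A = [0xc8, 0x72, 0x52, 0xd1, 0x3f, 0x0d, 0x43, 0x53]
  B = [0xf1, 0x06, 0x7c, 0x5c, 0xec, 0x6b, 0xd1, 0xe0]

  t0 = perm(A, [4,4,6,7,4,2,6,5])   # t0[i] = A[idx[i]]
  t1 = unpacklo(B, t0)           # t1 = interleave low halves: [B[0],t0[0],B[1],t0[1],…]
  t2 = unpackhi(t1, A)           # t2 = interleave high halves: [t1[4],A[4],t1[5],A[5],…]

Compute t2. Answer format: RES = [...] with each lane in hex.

RES = [ 0x7c  0x3f  0x43  0x0d  0x5c  0x43  0x53  0x53 ]

t0 = [0x3f, 0x3f, 0x43, 0x53, 0x3f, 0x52, 0x43, 0x0d]
t1 = [0xf1, 0x3f, 0x06, 0x3f, 0x7c, 0x43, 0x5c, 0x53]
t2 = [0x7c, 0x3f, 0x43, 0x0d, 0x5c, 0x43, 0x53, 0x53]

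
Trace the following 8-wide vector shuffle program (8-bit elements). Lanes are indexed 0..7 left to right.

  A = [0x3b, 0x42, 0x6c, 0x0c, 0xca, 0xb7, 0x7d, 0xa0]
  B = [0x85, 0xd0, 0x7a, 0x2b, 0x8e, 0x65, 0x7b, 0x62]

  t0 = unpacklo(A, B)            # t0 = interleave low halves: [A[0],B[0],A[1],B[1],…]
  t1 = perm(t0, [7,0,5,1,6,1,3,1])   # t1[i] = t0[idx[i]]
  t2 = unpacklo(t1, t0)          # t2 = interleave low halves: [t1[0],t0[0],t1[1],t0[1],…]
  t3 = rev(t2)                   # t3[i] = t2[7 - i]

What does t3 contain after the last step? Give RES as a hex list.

RES = [0xd0, 0x85, 0x42, 0x7a, 0x85, 0x3b, 0x3b, 0x2b]

→ t0 |3b|85|42|d0|6c|7a|0c|2b|
→ t1 |2b|3b|7a|85|0c|85|d0|85|
→ t2 |2b|3b|3b|85|7a|42|85|d0|
→ t3 |d0|85|42|7a|85|3b|3b|2b|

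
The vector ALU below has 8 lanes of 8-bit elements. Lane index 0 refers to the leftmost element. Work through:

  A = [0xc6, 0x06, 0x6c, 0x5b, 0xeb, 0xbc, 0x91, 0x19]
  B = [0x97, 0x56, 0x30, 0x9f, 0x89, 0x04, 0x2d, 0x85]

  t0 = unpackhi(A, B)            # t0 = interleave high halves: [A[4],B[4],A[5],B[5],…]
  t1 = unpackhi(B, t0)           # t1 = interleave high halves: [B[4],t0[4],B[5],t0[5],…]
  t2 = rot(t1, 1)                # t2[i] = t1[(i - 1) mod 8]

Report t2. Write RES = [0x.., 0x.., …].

RES = [0x85, 0x89, 0x91, 0x04, 0x2d, 0x2d, 0x19, 0x85]

→ t0 |eb|89|bc|04|91|2d|19|85|
→ t1 |89|91|04|2d|2d|19|85|85|
→ t2 |85|89|91|04|2d|2d|19|85|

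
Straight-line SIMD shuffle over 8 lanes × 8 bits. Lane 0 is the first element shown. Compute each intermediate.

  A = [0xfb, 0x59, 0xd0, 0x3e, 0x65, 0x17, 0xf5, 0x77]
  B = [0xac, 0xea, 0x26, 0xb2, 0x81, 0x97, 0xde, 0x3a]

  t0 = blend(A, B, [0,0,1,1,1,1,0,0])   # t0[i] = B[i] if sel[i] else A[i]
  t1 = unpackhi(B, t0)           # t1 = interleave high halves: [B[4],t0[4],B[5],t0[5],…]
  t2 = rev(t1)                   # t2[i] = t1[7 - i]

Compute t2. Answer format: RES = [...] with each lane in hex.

t0 = [0xfb, 0x59, 0x26, 0xb2, 0x81, 0x97, 0xf5, 0x77]
t1 = [0x81, 0x81, 0x97, 0x97, 0xde, 0xf5, 0x3a, 0x77]
t2 = [0x77, 0x3a, 0xf5, 0xde, 0x97, 0x97, 0x81, 0x81]

RES = [0x77, 0x3a, 0xf5, 0xde, 0x97, 0x97, 0x81, 0x81]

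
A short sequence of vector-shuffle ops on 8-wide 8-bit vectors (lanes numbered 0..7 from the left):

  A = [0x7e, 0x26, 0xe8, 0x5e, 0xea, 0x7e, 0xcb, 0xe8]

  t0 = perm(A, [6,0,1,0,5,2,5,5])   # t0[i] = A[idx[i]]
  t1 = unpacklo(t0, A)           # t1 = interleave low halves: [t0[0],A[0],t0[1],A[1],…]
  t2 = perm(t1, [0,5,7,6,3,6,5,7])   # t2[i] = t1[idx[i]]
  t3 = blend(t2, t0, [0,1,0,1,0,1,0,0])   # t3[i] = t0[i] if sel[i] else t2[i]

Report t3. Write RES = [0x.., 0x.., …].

→ t0 |cb|7e|26|7e|7e|e8|7e|7e|
→ t1 |cb|7e|7e|26|26|e8|7e|5e|
→ t2 |cb|e8|5e|7e|26|7e|e8|5e|
→ t3 |cb|7e|5e|7e|26|e8|e8|5e|

RES = [0xcb, 0x7e, 0x5e, 0x7e, 0x26, 0xe8, 0xe8, 0x5e]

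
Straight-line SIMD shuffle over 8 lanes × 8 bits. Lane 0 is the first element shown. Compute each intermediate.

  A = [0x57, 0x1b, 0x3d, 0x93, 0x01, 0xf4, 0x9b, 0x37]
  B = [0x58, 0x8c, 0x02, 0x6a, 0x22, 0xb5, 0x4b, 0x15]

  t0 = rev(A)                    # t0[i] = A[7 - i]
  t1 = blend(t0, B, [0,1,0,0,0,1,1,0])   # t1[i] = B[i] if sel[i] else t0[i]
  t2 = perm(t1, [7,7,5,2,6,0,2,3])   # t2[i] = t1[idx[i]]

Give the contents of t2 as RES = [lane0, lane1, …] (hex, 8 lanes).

  t0: 37 9b f4 01 93 3d 1b 57
  t1: 37 8c f4 01 93 b5 4b 57
  t2: 57 57 b5 f4 4b 37 f4 01

RES = [ 0x57  0x57  0xb5  0xf4  0x4b  0x37  0xf4  0x01 ]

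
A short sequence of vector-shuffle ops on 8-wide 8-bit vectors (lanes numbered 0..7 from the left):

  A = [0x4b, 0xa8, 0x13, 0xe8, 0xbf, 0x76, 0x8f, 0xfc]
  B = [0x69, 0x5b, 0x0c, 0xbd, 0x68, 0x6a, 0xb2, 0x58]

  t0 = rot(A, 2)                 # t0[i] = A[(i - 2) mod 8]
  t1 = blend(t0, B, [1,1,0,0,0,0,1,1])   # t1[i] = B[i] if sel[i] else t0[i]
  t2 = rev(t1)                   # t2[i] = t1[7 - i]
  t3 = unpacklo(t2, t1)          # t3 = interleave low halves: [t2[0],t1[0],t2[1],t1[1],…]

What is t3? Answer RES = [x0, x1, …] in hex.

  t0: 8f fc 4b a8 13 e8 bf 76
  t1: 69 5b 4b a8 13 e8 b2 58
  t2: 58 b2 e8 13 a8 4b 5b 69
  t3: 58 69 b2 5b e8 4b 13 a8

RES = [ 0x58  0x69  0xb2  0x5b  0xe8  0x4b  0x13  0xa8 ]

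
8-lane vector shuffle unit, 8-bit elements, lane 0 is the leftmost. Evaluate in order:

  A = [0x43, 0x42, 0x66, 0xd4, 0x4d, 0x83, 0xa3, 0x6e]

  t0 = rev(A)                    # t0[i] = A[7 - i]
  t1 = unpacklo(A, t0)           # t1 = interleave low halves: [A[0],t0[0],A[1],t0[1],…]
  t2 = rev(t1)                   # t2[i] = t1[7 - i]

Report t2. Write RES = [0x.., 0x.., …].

  t0: 6e a3 83 4d d4 66 42 43
  t1: 43 6e 42 a3 66 83 d4 4d
  t2: 4d d4 83 66 a3 42 6e 43

RES = [0x4d, 0xd4, 0x83, 0x66, 0xa3, 0x42, 0x6e, 0x43]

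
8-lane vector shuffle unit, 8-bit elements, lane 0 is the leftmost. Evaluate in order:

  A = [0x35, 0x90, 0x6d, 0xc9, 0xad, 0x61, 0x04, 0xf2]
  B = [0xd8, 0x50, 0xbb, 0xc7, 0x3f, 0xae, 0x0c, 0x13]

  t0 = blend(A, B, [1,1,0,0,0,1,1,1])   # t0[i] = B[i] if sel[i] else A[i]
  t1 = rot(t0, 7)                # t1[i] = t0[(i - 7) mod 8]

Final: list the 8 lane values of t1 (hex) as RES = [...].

  t0: d8 50 6d c9 ad ae 0c 13
  t1: 50 6d c9 ad ae 0c 13 d8

RES = [ 0x50  0x6d  0xc9  0xad  0xae  0x0c  0x13  0xd8 ]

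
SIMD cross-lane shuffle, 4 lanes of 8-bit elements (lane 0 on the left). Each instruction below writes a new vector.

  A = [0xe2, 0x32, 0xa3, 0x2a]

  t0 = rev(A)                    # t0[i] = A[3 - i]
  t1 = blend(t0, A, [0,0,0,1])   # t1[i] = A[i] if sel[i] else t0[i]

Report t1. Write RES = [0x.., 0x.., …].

RES = [ 0x2a  0xa3  0x32  0x2a ]

→ t0 |2a|a3|32|e2|
→ t1 |2a|a3|32|2a|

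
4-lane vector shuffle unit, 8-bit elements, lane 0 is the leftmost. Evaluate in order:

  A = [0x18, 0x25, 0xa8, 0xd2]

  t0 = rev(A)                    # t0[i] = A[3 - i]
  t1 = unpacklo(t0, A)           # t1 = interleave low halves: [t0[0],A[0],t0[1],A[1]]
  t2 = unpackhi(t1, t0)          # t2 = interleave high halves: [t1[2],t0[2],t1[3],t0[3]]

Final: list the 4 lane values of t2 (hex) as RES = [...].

RES = [ 0xa8  0x25  0x25  0x18 ]

  t0: d2 a8 25 18
  t1: d2 18 a8 25
  t2: a8 25 25 18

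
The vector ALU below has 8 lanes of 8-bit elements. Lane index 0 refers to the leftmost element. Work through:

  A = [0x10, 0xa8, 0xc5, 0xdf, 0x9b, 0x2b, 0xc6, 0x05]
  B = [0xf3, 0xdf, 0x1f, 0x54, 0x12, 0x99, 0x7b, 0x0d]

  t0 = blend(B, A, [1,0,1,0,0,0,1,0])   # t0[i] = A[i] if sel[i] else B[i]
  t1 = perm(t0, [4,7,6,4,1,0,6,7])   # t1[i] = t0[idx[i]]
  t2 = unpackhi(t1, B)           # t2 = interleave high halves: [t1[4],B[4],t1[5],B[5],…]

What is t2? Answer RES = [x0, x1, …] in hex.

→ t0 |10|df|c5|54|12|99|c6|0d|
→ t1 |12|0d|c6|12|df|10|c6|0d|
→ t2 |df|12|10|99|c6|7b|0d|0d|

RES = [0xdf, 0x12, 0x10, 0x99, 0xc6, 0x7b, 0x0d, 0x0d]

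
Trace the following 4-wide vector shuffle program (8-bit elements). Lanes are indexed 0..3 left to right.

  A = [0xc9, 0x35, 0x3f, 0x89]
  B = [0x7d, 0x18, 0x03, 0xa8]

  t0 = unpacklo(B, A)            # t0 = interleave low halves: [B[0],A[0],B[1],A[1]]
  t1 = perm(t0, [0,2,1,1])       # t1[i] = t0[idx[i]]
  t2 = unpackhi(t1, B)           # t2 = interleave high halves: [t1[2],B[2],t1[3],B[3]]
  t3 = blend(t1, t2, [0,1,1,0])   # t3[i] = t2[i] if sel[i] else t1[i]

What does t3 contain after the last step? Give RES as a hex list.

RES = [0x7d, 0x03, 0xc9, 0xc9]

t0 = [0x7d, 0xc9, 0x18, 0x35]
t1 = [0x7d, 0x18, 0xc9, 0xc9]
t2 = [0xc9, 0x03, 0xc9, 0xa8]
t3 = [0x7d, 0x03, 0xc9, 0xc9]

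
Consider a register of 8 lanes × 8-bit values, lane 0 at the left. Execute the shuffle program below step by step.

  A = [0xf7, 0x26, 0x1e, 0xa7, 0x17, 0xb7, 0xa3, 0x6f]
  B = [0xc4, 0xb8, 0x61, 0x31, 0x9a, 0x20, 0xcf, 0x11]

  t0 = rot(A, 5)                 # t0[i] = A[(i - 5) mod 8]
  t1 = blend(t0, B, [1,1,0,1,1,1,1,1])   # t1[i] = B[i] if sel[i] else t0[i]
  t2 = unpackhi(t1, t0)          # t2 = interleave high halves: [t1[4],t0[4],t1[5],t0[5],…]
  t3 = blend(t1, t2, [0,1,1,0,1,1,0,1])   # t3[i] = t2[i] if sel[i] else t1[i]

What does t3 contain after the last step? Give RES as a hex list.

→ t0 |a7|17|b7|a3|6f|f7|26|1e|
→ t1 |c4|b8|b7|31|9a|20|cf|11|
→ t2 |9a|6f|20|f7|cf|26|11|1e|
→ t3 |c4|6f|20|31|cf|26|cf|1e|

RES = [ 0xc4  0x6f  0x20  0x31  0xcf  0x26  0xcf  0x1e ]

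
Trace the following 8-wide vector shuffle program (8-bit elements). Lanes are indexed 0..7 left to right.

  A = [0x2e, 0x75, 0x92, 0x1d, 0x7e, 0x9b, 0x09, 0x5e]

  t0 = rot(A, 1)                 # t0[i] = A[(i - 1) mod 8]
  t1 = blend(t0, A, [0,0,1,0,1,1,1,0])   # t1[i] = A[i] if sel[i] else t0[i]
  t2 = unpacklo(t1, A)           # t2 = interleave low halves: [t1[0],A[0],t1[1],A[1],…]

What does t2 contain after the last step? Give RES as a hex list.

  t0: 5e 2e 75 92 1d 7e 9b 09
  t1: 5e 2e 92 92 7e 9b 09 09
  t2: 5e 2e 2e 75 92 92 92 1d

RES = [ 0x5e  0x2e  0x2e  0x75  0x92  0x92  0x92  0x1d ]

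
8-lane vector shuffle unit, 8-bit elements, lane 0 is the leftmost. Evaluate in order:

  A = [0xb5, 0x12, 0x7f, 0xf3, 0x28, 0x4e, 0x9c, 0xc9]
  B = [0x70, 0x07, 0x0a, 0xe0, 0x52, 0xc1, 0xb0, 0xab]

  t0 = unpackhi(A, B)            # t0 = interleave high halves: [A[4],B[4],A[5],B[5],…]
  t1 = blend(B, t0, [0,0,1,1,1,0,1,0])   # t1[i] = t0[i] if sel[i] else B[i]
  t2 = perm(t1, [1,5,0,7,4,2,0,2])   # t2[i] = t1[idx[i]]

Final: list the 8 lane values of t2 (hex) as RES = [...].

→ t0 |28|52|4e|c1|9c|b0|c9|ab|
→ t1 |70|07|4e|c1|9c|c1|c9|ab|
→ t2 |07|c1|70|ab|9c|4e|70|4e|

RES = [ 0x07  0xc1  0x70  0xab  0x9c  0x4e  0x70  0x4e ]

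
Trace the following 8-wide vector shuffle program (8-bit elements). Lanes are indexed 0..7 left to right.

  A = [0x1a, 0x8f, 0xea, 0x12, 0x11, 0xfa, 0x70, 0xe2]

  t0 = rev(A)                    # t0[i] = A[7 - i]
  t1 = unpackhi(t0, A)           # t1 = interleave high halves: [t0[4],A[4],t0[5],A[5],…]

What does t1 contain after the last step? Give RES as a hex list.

t0 = [0xe2, 0x70, 0xfa, 0x11, 0x12, 0xea, 0x8f, 0x1a]
t1 = [0x12, 0x11, 0xea, 0xfa, 0x8f, 0x70, 0x1a, 0xe2]

RES = [0x12, 0x11, 0xea, 0xfa, 0x8f, 0x70, 0x1a, 0xe2]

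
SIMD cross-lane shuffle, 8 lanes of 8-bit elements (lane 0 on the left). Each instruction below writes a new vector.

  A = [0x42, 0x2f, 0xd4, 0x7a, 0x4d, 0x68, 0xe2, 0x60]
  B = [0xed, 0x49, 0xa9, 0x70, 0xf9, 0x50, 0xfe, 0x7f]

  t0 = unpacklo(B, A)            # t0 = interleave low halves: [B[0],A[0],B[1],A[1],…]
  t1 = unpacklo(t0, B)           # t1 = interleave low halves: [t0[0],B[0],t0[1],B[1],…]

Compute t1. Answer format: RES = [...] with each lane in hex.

RES = [0xed, 0xed, 0x42, 0x49, 0x49, 0xa9, 0x2f, 0x70]

  t0: ed 42 49 2f a9 d4 70 7a
  t1: ed ed 42 49 49 a9 2f 70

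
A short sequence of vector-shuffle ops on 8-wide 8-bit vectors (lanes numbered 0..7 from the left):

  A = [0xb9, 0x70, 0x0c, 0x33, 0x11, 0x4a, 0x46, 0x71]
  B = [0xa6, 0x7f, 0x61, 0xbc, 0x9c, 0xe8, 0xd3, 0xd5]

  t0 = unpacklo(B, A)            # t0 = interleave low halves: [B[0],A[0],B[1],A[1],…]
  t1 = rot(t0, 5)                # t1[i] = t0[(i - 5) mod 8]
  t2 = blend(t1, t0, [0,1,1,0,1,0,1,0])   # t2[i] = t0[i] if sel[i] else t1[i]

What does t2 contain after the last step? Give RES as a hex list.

  t0: a6 b9 7f 70 61 0c bc 33
  t1: 70 61 0c bc 33 a6 b9 7f
  t2: 70 b9 7f bc 61 a6 bc 7f

RES = [0x70, 0xb9, 0x7f, 0xbc, 0x61, 0xa6, 0xbc, 0x7f]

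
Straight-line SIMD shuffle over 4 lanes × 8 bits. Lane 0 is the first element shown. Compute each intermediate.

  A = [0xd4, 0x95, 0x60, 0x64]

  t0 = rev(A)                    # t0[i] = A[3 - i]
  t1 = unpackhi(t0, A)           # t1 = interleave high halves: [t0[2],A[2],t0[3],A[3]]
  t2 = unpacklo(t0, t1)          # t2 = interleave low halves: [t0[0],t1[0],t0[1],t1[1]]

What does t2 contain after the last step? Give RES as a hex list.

t0 = [0x64, 0x60, 0x95, 0xd4]
t1 = [0x95, 0x60, 0xd4, 0x64]
t2 = [0x64, 0x95, 0x60, 0x60]

RES = [ 0x64  0x95  0x60  0x60 ]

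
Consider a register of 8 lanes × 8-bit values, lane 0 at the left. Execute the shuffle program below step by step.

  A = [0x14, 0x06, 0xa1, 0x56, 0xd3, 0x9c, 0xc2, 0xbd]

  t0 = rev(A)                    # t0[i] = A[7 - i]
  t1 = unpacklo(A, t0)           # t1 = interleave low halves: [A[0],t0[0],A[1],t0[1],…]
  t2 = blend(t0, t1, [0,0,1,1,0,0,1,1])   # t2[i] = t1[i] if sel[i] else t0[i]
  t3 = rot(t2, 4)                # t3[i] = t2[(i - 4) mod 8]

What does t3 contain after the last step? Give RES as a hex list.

  t0: bd c2 9c d3 56 a1 06 14
  t1: 14 bd 06 c2 a1 9c 56 d3
  t2: bd c2 06 c2 56 a1 56 d3
  t3: 56 a1 56 d3 bd c2 06 c2

RES = [0x56, 0xa1, 0x56, 0xd3, 0xbd, 0xc2, 0x06, 0xc2]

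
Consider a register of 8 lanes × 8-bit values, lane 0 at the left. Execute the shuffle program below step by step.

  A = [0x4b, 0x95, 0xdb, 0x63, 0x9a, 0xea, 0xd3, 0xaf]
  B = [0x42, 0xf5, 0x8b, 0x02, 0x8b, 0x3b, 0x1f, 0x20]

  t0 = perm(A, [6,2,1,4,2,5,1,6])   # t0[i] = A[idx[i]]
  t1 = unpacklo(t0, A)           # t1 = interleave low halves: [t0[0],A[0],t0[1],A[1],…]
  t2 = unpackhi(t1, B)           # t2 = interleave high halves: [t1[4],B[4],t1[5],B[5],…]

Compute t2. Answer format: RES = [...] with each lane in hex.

  t0: d3 db 95 9a db ea 95 d3
  t1: d3 4b db 95 95 db 9a 63
  t2: 95 8b db 3b 9a 1f 63 20

RES = [ 0x95  0x8b  0xdb  0x3b  0x9a  0x1f  0x63  0x20 ]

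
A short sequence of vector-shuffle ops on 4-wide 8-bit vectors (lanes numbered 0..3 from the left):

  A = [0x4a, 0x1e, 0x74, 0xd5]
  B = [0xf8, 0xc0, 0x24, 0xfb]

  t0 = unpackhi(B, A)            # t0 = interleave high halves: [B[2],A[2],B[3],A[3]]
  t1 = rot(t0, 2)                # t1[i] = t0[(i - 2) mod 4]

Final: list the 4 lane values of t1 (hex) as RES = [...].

  t0: 24 74 fb d5
  t1: fb d5 24 74

RES = [ 0xfb  0xd5  0x24  0x74 ]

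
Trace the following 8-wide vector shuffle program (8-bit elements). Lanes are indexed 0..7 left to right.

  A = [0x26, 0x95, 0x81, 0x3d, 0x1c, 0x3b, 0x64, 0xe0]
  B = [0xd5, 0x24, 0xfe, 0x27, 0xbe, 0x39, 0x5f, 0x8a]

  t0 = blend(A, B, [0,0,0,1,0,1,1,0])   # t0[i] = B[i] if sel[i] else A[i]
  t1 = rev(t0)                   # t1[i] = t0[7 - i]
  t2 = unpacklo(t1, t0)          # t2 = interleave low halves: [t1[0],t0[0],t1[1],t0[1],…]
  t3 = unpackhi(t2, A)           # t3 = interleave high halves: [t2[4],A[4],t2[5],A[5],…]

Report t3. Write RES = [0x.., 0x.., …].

  t0: 26 95 81 27 1c 39 5f e0
  t1: e0 5f 39 1c 27 81 95 26
  t2: e0 26 5f 95 39 81 1c 27
  t3: 39 1c 81 3b 1c 64 27 e0

RES = [ 0x39  0x1c  0x81  0x3b  0x1c  0x64  0x27  0xe0 ]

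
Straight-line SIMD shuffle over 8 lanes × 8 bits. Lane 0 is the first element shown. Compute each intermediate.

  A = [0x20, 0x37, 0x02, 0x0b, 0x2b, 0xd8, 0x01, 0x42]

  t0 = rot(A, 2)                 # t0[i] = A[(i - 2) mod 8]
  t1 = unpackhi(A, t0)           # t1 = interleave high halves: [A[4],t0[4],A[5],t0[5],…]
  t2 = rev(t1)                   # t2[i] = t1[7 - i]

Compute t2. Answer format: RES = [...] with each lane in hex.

→ t0 |01|42|20|37|02|0b|2b|d8|
→ t1 |2b|02|d8|0b|01|2b|42|d8|
→ t2 |d8|42|2b|01|0b|d8|02|2b|

RES = [ 0xd8  0x42  0x2b  0x01  0x0b  0xd8  0x02  0x2b ]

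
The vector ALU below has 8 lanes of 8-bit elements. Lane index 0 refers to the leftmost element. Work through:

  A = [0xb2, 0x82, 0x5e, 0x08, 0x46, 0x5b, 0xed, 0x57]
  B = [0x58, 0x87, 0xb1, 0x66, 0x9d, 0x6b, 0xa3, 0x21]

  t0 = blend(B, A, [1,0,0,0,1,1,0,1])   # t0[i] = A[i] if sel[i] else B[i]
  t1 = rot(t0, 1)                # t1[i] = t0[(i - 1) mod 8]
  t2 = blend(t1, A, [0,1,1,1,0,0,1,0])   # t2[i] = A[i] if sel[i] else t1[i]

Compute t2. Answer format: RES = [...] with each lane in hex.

RES = [0x57, 0x82, 0x5e, 0x08, 0x66, 0x46, 0xed, 0xa3]

  t0: b2 87 b1 66 46 5b a3 57
  t1: 57 b2 87 b1 66 46 5b a3
  t2: 57 82 5e 08 66 46 ed a3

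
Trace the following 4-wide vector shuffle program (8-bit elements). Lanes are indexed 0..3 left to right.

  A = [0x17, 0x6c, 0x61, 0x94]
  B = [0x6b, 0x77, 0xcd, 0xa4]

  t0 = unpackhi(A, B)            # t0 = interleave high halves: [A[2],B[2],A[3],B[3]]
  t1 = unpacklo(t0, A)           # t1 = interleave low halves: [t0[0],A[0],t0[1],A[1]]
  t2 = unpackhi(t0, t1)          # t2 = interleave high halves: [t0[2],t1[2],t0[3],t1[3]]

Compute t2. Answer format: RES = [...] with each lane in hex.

RES = [ 0x94  0xcd  0xa4  0x6c ]

  t0: 61 cd 94 a4
  t1: 61 17 cd 6c
  t2: 94 cd a4 6c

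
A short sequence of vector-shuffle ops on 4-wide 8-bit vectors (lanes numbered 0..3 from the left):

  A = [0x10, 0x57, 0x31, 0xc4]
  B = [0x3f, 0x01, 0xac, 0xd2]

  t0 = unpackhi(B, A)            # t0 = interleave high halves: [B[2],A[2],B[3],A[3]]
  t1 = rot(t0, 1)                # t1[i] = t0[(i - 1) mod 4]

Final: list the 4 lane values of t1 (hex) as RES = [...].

→ t0 |ac|31|d2|c4|
→ t1 |c4|ac|31|d2|

RES = [ 0xc4  0xac  0x31  0xd2 ]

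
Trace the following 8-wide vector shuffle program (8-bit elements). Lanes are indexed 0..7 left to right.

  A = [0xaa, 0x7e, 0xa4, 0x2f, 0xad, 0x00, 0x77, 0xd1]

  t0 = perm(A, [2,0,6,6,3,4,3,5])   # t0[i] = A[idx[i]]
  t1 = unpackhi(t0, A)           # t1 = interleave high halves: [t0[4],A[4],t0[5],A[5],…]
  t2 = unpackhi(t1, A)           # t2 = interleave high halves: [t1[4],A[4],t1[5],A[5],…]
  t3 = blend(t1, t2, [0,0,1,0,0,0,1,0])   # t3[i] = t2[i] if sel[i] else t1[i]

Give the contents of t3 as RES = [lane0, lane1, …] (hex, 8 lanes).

RES = [0x2f, 0xad, 0x77, 0x00, 0x2f, 0x77, 0xd1, 0xd1]

  t0: a4 aa 77 77 2f ad 2f 00
  t1: 2f ad ad 00 2f 77 00 d1
  t2: 2f ad 77 00 00 77 d1 d1
  t3: 2f ad 77 00 2f 77 d1 d1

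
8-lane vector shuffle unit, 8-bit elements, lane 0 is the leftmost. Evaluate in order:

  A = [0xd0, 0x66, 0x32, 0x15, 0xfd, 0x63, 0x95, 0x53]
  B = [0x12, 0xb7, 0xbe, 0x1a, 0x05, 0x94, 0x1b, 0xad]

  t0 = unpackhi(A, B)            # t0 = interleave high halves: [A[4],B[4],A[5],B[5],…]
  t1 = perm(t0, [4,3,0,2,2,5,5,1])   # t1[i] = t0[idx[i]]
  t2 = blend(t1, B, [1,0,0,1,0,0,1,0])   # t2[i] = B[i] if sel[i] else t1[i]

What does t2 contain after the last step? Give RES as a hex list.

RES = [ 0x12  0x94  0xfd  0x1a  0x63  0x1b  0x1b  0x05 ]

t0 = [0xfd, 0x05, 0x63, 0x94, 0x95, 0x1b, 0x53, 0xad]
t1 = [0x95, 0x94, 0xfd, 0x63, 0x63, 0x1b, 0x1b, 0x05]
t2 = [0x12, 0x94, 0xfd, 0x1a, 0x63, 0x1b, 0x1b, 0x05]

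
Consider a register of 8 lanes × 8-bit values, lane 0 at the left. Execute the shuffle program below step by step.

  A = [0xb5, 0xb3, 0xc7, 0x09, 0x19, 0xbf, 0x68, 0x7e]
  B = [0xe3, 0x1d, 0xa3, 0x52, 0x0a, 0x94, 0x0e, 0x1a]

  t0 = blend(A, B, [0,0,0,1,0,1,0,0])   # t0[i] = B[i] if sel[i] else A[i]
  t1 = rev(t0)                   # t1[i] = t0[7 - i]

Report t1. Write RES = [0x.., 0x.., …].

RES = [ 0x7e  0x68  0x94  0x19  0x52  0xc7  0xb3  0xb5 ]

→ t0 |b5|b3|c7|52|19|94|68|7e|
→ t1 |7e|68|94|19|52|c7|b3|b5|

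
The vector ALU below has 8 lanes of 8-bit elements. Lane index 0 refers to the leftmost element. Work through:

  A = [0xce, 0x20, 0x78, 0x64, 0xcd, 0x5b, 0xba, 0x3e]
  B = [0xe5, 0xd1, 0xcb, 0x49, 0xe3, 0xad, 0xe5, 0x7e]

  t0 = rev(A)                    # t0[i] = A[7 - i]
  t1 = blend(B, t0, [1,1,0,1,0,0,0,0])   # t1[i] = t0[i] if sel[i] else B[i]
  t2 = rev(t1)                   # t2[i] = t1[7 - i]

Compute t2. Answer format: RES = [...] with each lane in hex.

RES = [ 0x7e  0xe5  0xad  0xe3  0xcd  0xcb  0xba  0x3e ]

t0 = [0x3e, 0xba, 0x5b, 0xcd, 0x64, 0x78, 0x20, 0xce]
t1 = [0x3e, 0xba, 0xcb, 0xcd, 0xe3, 0xad, 0xe5, 0x7e]
t2 = [0x7e, 0xe5, 0xad, 0xe3, 0xcd, 0xcb, 0xba, 0x3e]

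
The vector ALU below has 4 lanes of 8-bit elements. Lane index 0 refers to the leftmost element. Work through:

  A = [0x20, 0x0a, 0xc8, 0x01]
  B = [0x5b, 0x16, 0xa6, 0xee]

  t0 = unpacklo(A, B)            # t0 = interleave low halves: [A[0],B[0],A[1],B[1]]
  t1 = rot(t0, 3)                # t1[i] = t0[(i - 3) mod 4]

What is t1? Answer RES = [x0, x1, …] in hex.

t0 = [0x20, 0x5b, 0x0a, 0x16]
t1 = [0x5b, 0x0a, 0x16, 0x20]

RES = [ 0x5b  0x0a  0x16  0x20 ]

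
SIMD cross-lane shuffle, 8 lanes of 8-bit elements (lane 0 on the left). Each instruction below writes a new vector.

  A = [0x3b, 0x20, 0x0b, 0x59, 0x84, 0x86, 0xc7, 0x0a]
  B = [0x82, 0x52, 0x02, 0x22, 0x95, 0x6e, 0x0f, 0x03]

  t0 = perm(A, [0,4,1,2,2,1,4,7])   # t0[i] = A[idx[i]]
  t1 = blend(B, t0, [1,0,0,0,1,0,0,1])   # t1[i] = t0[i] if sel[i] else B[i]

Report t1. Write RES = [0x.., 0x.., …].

t0 = [0x3b, 0x84, 0x20, 0x0b, 0x0b, 0x20, 0x84, 0x0a]
t1 = [0x3b, 0x52, 0x02, 0x22, 0x0b, 0x6e, 0x0f, 0x0a]

RES = [ 0x3b  0x52  0x02  0x22  0x0b  0x6e  0x0f  0x0a ]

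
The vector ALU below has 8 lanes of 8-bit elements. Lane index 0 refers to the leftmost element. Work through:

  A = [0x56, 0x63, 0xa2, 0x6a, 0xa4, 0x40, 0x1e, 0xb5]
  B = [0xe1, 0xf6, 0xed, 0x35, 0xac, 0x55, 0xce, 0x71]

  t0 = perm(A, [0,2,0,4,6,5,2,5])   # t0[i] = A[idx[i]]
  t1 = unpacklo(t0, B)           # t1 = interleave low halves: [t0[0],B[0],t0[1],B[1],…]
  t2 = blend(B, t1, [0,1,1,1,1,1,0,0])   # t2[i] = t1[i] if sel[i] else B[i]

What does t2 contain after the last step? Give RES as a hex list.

  t0: 56 a2 56 a4 1e 40 a2 40
  t1: 56 e1 a2 f6 56 ed a4 35
  t2: e1 e1 a2 f6 56 ed ce 71

RES = [0xe1, 0xe1, 0xa2, 0xf6, 0x56, 0xed, 0xce, 0x71]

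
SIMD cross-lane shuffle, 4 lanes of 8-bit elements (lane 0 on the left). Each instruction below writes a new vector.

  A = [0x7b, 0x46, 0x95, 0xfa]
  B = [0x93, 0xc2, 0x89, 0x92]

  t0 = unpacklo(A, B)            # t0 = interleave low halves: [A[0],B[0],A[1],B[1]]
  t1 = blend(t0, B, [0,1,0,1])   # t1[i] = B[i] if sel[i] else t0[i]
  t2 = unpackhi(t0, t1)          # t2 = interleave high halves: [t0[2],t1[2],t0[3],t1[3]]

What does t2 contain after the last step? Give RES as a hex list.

→ t0 |7b|93|46|c2|
→ t1 |7b|c2|46|92|
→ t2 |46|46|c2|92|

RES = [0x46, 0x46, 0xc2, 0x92]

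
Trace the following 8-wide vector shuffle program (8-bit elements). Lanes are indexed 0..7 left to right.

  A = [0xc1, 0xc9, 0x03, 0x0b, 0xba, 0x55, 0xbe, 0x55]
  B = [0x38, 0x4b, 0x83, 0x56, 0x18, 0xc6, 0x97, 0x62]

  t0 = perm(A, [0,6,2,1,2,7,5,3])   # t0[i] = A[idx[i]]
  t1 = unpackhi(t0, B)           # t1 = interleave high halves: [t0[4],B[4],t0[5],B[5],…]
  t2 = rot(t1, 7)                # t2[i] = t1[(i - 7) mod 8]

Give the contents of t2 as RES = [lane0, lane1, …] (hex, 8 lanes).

  t0: c1 be 03 c9 03 55 55 0b
  t1: 03 18 55 c6 55 97 0b 62
  t2: 18 55 c6 55 97 0b 62 03

RES = [0x18, 0x55, 0xc6, 0x55, 0x97, 0x0b, 0x62, 0x03]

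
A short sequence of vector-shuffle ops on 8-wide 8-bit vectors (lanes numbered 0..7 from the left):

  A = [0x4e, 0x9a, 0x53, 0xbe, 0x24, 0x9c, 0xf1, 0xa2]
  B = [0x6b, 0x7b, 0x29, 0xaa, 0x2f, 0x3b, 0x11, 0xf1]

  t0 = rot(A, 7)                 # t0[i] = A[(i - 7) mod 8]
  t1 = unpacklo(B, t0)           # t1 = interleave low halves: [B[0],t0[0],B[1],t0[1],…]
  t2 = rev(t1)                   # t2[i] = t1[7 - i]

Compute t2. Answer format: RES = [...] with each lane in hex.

  t0: 9a 53 be 24 9c f1 a2 4e
  t1: 6b 9a 7b 53 29 be aa 24
  t2: 24 aa be 29 53 7b 9a 6b

RES = [ 0x24  0xaa  0xbe  0x29  0x53  0x7b  0x9a  0x6b ]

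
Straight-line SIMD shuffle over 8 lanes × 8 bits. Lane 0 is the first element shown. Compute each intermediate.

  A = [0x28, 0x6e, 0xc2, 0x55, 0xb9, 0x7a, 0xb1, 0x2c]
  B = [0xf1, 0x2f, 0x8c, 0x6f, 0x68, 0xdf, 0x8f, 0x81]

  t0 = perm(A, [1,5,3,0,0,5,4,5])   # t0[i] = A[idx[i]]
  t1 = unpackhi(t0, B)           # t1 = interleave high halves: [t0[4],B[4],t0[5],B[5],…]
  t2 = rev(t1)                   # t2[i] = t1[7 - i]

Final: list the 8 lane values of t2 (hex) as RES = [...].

  t0: 6e 7a 55 28 28 7a b9 7a
  t1: 28 68 7a df b9 8f 7a 81
  t2: 81 7a 8f b9 df 7a 68 28

RES = [0x81, 0x7a, 0x8f, 0xb9, 0xdf, 0x7a, 0x68, 0x28]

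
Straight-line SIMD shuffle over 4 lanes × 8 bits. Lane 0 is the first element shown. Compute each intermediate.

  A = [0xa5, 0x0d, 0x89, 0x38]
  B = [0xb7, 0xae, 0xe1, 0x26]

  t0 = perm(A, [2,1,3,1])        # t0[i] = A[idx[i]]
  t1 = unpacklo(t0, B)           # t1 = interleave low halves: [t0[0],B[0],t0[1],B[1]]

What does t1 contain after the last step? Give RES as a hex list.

→ t0 |89|0d|38|0d|
→ t1 |89|b7|0d|ae|

RES = [ 0x89  0xb7  0x0d  0xae ]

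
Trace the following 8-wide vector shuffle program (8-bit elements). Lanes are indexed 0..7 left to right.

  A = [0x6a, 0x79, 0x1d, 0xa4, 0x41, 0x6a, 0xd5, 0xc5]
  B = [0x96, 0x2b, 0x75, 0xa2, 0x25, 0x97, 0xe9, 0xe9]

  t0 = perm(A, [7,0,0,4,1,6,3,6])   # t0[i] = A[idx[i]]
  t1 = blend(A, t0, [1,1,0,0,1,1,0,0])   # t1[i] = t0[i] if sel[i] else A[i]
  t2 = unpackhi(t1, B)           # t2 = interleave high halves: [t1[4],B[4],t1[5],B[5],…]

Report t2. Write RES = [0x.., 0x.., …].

RES = [ 0x79  0x25  0xd5  0x97  0xd5  0xe9  0xc5  0xe9 ]

t0 = [0xc5, 0x6a, 0x6a, 0x41, 0x79, 0xd5, 0xa4, 0xd5]
t1 = [0xc5, 0x6a, 0x1d, 0xa4, 0x79, 0xd5, 0xd5, 0xc5]
t2 = [0x79, 0x25, 0xd5, 0x97, 0xd5, 0xe9, 0xc5, 0xe9]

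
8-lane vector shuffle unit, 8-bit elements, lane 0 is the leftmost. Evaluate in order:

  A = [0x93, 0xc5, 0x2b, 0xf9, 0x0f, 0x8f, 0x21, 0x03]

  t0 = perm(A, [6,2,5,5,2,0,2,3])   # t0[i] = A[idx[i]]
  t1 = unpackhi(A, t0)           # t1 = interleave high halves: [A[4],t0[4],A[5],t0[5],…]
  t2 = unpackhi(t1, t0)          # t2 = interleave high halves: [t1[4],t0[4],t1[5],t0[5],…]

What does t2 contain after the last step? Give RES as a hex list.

RES = [0x21, 0x2b, 0x2b, 0x93, 0x03, 0x2b, 0xf9, 0xf9]

→ t0 |21|2b|8f|8f|2b|93|2b|f9|
→ t1 |0f|2b|8f|93|21|2b|03|f9|
→ t2 |21|2b|2b|93|03|2b|f9|f9|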